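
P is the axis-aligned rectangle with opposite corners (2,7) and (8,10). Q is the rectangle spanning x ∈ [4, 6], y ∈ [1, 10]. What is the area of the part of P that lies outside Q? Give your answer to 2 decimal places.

|P∩Q|: x∈[4,6], y∈[7,10] → 2·3 = 6.
|P| = 18.
|P ∖ Q| = |P| − |P∩Q| = 18 − 6 = 12.00.

12.00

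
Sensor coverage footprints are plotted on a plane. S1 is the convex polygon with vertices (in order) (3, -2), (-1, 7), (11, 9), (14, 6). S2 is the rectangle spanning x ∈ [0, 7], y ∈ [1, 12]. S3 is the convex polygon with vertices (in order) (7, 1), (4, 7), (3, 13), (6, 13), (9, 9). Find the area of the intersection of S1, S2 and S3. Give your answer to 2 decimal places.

The intersection is the polygon with vertices (7,8.333), (7,1), (4,7), (3.865,7.811).
By the shoelace formula its area is 12.31.

12.31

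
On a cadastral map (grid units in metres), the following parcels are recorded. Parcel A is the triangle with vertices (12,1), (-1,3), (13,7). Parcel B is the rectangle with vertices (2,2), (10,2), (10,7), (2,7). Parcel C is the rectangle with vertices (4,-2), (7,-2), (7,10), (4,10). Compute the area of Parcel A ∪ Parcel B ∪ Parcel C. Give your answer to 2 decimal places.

By inclusion–exclusion:
Individual areas: |Parcel A| = 40, |Parcel B| = 40, |Parcel C| = 36.
|Parcel A∩Parcel B| = 23.0577.
|Parcel A∩Parcel C| = 8.5714.
|Parcel B∩Parcel C|: x∈[4,7], y∈[2,7] → 3·5 = 15.
|Parcel A∩Parcel B∩Parcel C| = 8.3984.
|Parcel A ∪ Parcel B ∪ Parcel C| = 116 − 46.6291 + 8.3984 = 77.77.

77.77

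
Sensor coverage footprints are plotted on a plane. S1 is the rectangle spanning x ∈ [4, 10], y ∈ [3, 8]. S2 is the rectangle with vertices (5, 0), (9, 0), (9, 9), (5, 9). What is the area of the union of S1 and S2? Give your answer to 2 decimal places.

46.00

By inclusion–exclusion:
Individual areas: |S1| = 30, |S2| = 36.
|S1∩S2|: x∈[5,9], y∈[3,8] → 4·5 = 20.
|S1 ∪ S2| = 66 − 20 = 46.00.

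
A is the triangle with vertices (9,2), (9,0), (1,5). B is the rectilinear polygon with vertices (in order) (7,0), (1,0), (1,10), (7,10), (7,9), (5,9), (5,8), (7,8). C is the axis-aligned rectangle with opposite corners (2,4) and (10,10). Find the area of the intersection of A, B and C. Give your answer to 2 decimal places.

0.41

The intersection is the polygon with vertices (3.667,4), (2.6,4), (2,4.375), (2,4.625).
By the shoelace formula its area is 0.41.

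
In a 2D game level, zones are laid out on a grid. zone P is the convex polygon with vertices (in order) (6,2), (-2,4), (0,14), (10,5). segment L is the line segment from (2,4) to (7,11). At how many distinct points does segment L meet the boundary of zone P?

1

The segment meets the boundary at (5.565,8.991).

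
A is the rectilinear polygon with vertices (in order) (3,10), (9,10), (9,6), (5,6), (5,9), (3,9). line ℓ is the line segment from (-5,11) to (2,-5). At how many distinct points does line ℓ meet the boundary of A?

The segment lies entirely outside A and never meets its boundary.

0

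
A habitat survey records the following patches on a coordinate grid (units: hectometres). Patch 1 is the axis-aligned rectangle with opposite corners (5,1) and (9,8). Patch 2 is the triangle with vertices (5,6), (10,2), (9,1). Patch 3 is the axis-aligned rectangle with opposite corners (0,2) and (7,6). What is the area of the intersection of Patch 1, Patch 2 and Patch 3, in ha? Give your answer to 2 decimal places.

The intersection is the polygon with vertices (5,6), (7,4.4), (7,3.5).
By the shoelace formula its area is 0.90.

0.90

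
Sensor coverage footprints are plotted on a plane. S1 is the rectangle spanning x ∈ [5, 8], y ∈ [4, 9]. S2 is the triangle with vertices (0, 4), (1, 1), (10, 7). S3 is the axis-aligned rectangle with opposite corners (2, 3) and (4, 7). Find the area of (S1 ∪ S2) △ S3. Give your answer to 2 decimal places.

|S1 ∪ S2| = 27.7333.
|(S1 ∪ S2) ∩ S3| = 3.8.
|(S1 ∪ S2) △ S3| = 27.7333 + 8 − 7.6 = 28.13.

28.13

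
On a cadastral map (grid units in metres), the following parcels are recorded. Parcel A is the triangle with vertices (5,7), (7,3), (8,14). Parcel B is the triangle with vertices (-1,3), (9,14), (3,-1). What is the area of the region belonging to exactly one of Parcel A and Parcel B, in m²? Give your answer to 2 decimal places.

42.09

|Parcel A| = 13, |Parcel B| = 42, |Parcel A∩Parcel B| = 6.4529.
|Parcel A △ Parcel B| = |Parcel A| + |Parcel B| − 2·|Parcel A∩Parcel B| = 13 + 42 − 12.9058 = 42.09.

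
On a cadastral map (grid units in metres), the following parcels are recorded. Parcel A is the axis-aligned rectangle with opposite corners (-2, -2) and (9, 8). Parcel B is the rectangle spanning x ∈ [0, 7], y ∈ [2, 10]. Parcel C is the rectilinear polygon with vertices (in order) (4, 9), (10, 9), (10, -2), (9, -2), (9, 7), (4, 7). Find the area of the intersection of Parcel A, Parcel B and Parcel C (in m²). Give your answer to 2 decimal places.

3.00

The intersection is the polygon with vertices (7,7), (4,7), (4,8), (7,8).
By the shoelace formula its area is 3.00.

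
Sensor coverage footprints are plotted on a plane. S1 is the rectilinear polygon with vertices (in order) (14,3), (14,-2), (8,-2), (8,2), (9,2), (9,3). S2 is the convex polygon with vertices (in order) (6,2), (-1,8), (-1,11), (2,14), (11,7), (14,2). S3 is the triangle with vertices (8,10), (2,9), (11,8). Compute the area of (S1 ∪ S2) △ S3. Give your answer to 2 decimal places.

115.27

|S1 ∪ S2| = 118.8.
|(S1 ∪ S2) ∩ S3| = 5.5147.
|(S1 ∪ S2) △ S3| = 118.8 + 7.5 − 11.0294 = 115.27.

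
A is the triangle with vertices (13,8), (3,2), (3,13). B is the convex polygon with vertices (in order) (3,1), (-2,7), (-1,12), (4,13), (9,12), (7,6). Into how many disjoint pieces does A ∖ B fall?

A ∖ B splits into 2 disjoint pieces (area 18.1978, area 0.0286).

2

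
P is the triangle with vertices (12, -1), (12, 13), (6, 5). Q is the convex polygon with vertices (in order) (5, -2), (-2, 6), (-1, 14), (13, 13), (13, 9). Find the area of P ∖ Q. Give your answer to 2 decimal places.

15.66

|P| = 42, |P∩Q| = 26.3388.
|P ∖ Q| = |P| − |P∩Q| = 42 − 26.3388 = 15.66.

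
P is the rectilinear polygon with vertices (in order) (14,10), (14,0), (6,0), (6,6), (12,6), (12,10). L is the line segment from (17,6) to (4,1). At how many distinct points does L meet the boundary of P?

The segment meets the boundary at (6,1.769), (14,4.846).

2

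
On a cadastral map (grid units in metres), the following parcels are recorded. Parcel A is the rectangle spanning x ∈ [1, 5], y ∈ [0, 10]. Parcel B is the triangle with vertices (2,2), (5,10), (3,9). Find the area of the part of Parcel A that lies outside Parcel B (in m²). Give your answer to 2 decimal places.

33.50

|Parcel A| = 40, |Parcel A∩Parcel B| = 6.5.
|Parcel A ∖ Parcel B| = |Parcel A| − |Parcel A∩Parcel B| = 40 − 6.5 = 33.50.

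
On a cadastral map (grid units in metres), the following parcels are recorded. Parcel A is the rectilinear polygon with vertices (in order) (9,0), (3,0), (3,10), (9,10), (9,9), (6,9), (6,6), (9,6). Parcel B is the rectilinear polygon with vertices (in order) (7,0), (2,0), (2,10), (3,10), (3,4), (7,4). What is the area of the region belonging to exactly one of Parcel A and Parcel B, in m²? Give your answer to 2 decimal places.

45.00

|Parcel A| = 51, |Parcel B| = 26, |Parcel A∩Parcel B| = 16.
|Parcel A △ Parcel B| = |Parcel A| + |Parcel B| − 2·|Parcel A∩Parcel B| = 51 + 26 − 32 = 45.00.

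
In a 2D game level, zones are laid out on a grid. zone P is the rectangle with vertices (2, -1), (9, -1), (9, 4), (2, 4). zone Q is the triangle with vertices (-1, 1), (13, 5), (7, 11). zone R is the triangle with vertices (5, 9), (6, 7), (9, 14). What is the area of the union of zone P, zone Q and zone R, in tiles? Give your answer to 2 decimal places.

By inclusion–exclusion:
Individual areas: |zone P| = 35, |zone Q| = 54, |zone R| = 6.5.
|zone P∩zone Q| = 8.
|zone P∩zone R| = 0.
|zone Q∩zone R| = 3.7885.
|zone P∩zone Q∩zone R| = 0.
|zone P ∪ zone Q ∪ zone R| = 95.5 − 11.7885 + 0 = 83.71.

83.71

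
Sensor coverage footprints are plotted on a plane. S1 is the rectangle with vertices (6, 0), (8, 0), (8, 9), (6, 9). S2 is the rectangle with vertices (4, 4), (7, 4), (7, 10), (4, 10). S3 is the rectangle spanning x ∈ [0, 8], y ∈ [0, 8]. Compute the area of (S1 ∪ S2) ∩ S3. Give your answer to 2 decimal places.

The region (S1 ∪ S2) ∩ S3 is the polygon with vertices (8,0), (6,0), (6,4), (4,4), (4,8), (8,8).
By the shoelace formula its area is 24.00.

24.00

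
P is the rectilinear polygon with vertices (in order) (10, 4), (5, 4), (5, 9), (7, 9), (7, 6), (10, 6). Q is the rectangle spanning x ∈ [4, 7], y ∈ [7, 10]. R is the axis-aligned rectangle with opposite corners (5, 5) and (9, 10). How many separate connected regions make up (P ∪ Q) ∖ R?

(P ∪ Q) ∖ R splits into 2 disjoint pieces (area 6, area 3).

2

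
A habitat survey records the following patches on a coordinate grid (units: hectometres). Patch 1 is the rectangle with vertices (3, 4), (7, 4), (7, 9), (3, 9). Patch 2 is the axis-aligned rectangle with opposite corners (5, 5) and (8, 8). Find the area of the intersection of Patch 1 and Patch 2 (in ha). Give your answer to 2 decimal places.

|Patch 1∩Patch 2|: x∈[5,7], y∈[5,8] → 2·3 = 6.

6.00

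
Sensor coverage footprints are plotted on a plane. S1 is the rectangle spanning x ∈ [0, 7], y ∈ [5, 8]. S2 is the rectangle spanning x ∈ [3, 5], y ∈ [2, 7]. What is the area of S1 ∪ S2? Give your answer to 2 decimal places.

27.00

By inclusion–exclusion:
Individual areas: |S1| = 21, |S2| = 10.
|S1∩S2|: x∈[3,5], y∈[5,7] → 2·2 = 4.
|S1 ∪ S2| = 31 − 4 = 27.00.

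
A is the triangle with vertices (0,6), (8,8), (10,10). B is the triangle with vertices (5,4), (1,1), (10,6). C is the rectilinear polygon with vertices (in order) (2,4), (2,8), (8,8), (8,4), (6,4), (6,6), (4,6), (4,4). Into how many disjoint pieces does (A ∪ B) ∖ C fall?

(A ∪ B) ∖ C splits into 4 disjoint pieces (area 3, area 0.3, area 0.3111, area 2.3).

4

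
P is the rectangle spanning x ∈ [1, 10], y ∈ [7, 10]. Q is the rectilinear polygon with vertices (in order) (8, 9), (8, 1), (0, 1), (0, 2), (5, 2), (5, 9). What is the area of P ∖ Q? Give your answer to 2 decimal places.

21.00

|P| = 27, |P∩Q| = 6.
|P ∖ Q| = |P| − |P∩Q| = 27 − 6 = 21.00.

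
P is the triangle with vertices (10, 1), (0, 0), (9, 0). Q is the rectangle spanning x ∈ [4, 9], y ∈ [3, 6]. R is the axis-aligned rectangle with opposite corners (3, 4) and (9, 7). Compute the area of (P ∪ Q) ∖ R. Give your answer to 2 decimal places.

|P ∪ Q| = 19.5.
|(P ∪ Q) ∩ R| = 10.
|(P ∪ Q) ∖ R| = 19.5 − 10 = 9.50.

9.50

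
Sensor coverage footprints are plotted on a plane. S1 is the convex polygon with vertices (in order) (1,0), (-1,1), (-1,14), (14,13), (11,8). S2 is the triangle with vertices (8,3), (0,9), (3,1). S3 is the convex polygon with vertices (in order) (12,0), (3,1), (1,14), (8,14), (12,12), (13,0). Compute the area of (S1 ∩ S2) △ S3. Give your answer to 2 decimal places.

|S1 ∩ S2| = 17.1287.
|(S1 ∩ S2) ∩ S3| = 11.406.
|(S1 ∩ S2) △ S3| = 17.1287 + 136.5 − 22.812 = 130.82.

130.82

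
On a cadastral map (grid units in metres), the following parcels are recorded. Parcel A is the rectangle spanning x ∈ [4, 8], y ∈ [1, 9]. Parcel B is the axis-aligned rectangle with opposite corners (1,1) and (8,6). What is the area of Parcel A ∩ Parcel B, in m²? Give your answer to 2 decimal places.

20.00

|Parcel A∩Parcel B|: x∈[4,8], y∈[1,6] → 4·5 = 20.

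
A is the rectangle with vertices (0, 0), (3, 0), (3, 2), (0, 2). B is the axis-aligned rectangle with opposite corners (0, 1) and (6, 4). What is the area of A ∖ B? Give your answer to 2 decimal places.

3.00

|A∩B|: x∈[0,3], y∈[1,2] → 3·1 = 3.
|A| = 6.
|A ∖ B| = |A| − |A∩B| = 6 − 3 = 3.00.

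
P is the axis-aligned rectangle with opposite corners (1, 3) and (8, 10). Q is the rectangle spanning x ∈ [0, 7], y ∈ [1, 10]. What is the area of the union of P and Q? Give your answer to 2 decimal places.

70.00

By inclusion–exclusion:
Individual areas: |P| = 49, |Q| = 63.
|P∩Q|: x∈[1,7], y∈[3,10] → 6·7 = 42.
|P ∪ Q| = 112 − 42 = 70.00.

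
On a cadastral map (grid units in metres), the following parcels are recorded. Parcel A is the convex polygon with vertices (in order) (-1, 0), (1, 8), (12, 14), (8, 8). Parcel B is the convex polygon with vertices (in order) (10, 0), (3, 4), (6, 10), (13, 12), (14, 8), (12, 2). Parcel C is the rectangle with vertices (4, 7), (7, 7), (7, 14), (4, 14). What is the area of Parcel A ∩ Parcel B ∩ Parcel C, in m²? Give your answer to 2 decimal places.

The intersection is the polygon with vertices (6.875,7), (4.5,7), (6,10), (7,10.286), (7,7.111).
By the shoelace formula its area is 5.39.

5.39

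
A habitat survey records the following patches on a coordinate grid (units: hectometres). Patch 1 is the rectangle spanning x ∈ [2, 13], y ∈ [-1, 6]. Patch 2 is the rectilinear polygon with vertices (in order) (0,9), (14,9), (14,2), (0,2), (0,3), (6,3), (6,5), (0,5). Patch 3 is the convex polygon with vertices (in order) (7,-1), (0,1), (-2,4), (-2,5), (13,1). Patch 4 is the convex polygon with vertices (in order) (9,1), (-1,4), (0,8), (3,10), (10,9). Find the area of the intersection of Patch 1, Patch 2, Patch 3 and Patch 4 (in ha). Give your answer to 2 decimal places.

3.37

The intersection is the polygon with vertices (5.5,3), (9.129,2.032), (9.125,2), (5.667,2), (2.333,3).
By the shoelace formula its area is 3.37.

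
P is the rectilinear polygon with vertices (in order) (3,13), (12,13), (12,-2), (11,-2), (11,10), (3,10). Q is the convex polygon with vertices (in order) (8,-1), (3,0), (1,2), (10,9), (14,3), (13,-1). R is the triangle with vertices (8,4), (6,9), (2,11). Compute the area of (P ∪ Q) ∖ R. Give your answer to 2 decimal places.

|P ∪ Q| = 109.25.
|(P ∪ Q) ∩ R| = 1.491.
|(P ∪ Q) ∖ R| = 109.25 − 1.491 = 107.76.

107.76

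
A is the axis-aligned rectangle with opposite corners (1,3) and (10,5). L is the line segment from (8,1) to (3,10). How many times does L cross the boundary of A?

The segment meets the boundary at (5.778,5), (6.889,3).

2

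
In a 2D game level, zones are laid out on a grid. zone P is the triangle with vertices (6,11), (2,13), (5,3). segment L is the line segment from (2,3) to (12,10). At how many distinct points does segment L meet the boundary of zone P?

The segment meets the boundary at (5.288,5.301), (4.479,4.736).

2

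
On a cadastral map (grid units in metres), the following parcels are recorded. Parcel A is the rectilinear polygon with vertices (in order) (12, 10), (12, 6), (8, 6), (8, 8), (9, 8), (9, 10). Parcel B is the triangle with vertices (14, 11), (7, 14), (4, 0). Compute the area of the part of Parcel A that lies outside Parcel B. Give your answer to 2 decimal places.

3.56

|Parcel A| = 14, |Parcel A∩Parcel B| = 10.4364.
|Parcel A ∖ Parcel B| = |Parcel A| − |Parcel A∩Parcel B| = 14 − 10.4364 = 3.56.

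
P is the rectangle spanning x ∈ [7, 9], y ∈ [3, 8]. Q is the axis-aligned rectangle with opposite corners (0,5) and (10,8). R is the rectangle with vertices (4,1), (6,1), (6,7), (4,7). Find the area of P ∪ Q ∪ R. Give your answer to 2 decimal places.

42.00

By inclusion–exclusion:
Individual areas: |P| = 10, |Q| = 30, |R| = 12.
|P∩Q|: x∈[7,9], y∈[5,8] → 2·3 = 6.
|P∩R| = 0 (no overlap).
|Q∩R|: x∈[4,6], y∈[5,7] → 2·2 = 4.
|P∩Q∩R| = 0.
|P ∪ Q ∪ R| = 52 − 10 + 0 = 42.00.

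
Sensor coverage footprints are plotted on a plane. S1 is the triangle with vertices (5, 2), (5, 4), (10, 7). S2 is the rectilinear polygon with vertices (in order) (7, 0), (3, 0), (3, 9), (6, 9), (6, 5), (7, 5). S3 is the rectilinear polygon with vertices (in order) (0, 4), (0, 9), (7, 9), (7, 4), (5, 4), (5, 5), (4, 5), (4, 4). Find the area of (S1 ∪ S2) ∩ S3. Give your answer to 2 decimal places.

15.03

|S1 ∪ S2| = 33.8333.
|(S1 ∪ S2) ∩ S3| = 15.03.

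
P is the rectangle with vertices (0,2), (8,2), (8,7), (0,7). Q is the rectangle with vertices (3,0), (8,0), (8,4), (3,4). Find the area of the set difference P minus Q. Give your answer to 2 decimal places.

30.00

|P∩Q|: x∈[3,8], y∈[2,4] → 5·2 = 10.
|P| = 40.
|P ∖ Q| = |P| − |P∩Q| = 40 − 10 = 30.00.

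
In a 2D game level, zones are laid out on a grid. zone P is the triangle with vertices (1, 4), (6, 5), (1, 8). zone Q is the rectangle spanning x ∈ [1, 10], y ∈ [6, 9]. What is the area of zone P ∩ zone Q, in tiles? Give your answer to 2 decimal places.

The intersection is the polygon with vertices (4.333,6), (1,6), (1,8).
By the shoelace formula its area is 3.33.

3.33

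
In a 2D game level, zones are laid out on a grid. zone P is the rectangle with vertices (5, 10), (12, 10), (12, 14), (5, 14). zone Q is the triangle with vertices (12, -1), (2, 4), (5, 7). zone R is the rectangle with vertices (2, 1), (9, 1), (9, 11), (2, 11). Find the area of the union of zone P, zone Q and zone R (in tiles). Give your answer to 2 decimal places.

By inclusion–exclusion:
Individual areas: |zone P| = 28, |zone Q| = 22.5, |zone R| = 70.
|zone P∩zone Q| = 0.
|zone P∩zone R|: x∈[5,9], y∈[10,11] → 4·1 = 4.
|zone Q∩zone R| = 19.3571.
|zone P∩zone Q∩zone R| = 0.
|zone P ∪ zone Q ∪ zone R| = 120.5 − 23.3571 + 0 = 97.14.

97.14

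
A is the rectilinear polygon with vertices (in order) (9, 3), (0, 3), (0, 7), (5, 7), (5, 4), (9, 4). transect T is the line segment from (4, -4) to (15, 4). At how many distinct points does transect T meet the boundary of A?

0

The segment lies entirely outside A and never meets its boundary.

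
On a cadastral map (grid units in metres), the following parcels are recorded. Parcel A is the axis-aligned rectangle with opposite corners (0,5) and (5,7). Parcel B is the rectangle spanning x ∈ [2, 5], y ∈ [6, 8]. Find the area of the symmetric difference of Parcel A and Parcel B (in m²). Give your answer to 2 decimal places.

10.00

|Parcel A∩Parcel B|: x∈[2,5], y∈[6,7] → 3·1 = 3.
|Parcel A △ Parcel B| = |Parcel A| + |Parcel B| − 2·|Parcel A∩Parcel B| = 10 + 6 − 6 = 10.00.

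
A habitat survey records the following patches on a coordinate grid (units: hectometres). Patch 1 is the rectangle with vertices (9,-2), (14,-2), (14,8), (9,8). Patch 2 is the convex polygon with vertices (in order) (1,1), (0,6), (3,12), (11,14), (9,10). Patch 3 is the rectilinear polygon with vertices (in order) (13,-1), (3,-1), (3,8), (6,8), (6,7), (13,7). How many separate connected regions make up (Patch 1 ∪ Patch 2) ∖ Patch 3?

2

(Patch 1 ∪ Patch 2) ∖ Patch 3 splits into 2 disjoint pieces (area 18, area 50.25).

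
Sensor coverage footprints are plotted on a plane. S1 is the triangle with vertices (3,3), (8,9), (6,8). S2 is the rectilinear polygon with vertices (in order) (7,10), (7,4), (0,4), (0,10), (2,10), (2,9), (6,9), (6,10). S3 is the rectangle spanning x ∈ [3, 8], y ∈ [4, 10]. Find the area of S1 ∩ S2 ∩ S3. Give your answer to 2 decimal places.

3.03

The intersection is the polygon with vertices (3.6,4), (6,8), (7,8.5), (7,7.8), (3.833,4).
By the shoelace formula its area is 3.03.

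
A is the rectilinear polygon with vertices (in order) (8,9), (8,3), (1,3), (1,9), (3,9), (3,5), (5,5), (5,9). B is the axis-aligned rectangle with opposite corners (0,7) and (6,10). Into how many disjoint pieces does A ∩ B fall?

A ∩ B splits into 2 disjoint pieces (area 4, area 2).

2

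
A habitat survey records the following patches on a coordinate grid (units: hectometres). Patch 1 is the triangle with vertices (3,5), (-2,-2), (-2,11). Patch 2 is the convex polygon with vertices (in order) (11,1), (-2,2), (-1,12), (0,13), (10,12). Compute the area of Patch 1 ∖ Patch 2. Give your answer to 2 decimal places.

9.03

|Patch 1| = 32.5, |Patch 1∩Patch 2| = 23.4673.
|Patch 1 ∖ Patch 2| = |Patch 1| − |Patch 1∩Patch 2| = 32.5 − 23.4673 = 9.03.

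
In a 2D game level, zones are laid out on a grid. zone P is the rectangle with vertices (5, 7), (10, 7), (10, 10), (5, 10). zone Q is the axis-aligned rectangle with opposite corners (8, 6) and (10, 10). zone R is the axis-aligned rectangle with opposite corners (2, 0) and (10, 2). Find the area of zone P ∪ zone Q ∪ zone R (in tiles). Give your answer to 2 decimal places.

33.00

By inclusion–exclusion:
Individual areas: |zone P| = 15, |zone Q| = 8, |zone R| = 16.
|zone P∩zone Q|: x∈[8,10], y∈[7,10] → 2·3 = 6.
|zone P∩zone R| = 0 (no overlap).
|zone Q∩zone R| = 0 (no overlap).
|zone P∩zone Q∩zone R| = 0.
|zone P ∪ zone Q ∪ zone R| = 39 − 6 + 0 = 33.00.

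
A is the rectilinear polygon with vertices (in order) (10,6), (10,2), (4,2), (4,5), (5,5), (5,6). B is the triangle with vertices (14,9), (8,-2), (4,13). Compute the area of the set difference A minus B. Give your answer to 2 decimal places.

|A| = 23, |A∩B| = 14.4.
|A ∖ B| = |A| − |A∩B| = 23 − 14.4 = 8.60.

8.60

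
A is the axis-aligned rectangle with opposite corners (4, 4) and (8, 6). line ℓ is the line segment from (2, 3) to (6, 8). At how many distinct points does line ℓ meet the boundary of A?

The segment meets the boundary at (4.4,6), (4,5.5).

2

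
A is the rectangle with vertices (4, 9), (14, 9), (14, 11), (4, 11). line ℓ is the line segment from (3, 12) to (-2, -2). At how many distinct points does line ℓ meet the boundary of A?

0

The segment lies entirely outside A and never meets its boundary.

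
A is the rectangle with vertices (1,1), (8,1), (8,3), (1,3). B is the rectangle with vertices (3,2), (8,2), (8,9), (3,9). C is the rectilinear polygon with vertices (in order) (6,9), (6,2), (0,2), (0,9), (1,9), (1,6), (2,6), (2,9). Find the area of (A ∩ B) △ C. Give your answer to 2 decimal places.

|A ∩ B| = 5.
|(A ∩ B) ∩ C| = 3.
|(A ∩ B) △ C| = 5 + 39 − 6 = 38.00.

38.00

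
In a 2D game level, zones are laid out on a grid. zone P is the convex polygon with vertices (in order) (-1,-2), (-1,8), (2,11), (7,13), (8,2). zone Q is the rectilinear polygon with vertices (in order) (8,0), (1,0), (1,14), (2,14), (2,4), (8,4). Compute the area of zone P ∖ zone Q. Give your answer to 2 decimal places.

|zone P| = 96, |zone P∩zone Q| = 29.8182.
|zone P ∖ zone Q| = |zone P| − |zone P∩zone Q| = 96 − 29.8182 = 66.18.

66.18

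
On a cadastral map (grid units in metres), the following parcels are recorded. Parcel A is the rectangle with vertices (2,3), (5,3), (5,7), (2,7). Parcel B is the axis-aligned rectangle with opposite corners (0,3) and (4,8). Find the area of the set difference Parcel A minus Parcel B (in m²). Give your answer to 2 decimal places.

4.00

|Parcel A∩Parcel B|: x∈[2,4], y∈[3,7] → 2·4 = 8.
|Parcel A| = 12.
|Parcel A ∖ Parcel B| = |Parcel A| − |Parcel A∩Parcel B| = 12 − 8 = 4.00.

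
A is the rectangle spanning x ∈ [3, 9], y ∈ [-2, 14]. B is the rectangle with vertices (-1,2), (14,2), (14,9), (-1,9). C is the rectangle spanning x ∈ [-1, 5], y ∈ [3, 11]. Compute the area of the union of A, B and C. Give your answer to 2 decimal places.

By inclusion–exclusion:
Individual areas: |A| = 96, |B| = 105, |C| = 48.
|A∩B|: x∈[3,9], y∈[2,9] → 6·7 = 42.
|A∩C|: x∈[3,5], y∈[3,11] → 2·8 = 16.
|B∩C|: x∈[-1,5], y∈[3,9] → 6·6 = 36.
|A∩B∩C| = 12.
|A ∪ B ∪ C| = 249 − 94 + 12 = 167.00.

167.00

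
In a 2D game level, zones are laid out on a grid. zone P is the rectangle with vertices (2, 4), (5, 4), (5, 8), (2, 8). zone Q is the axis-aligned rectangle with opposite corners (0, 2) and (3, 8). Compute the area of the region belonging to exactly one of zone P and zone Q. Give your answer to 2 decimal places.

22.00

|zone P∩zone Q|: x∈[2,3], y∈[4,8] → 1·4 = 4.
|zone P △ zone Q| = |zone P| + |zone Q| − 2·|zone P∩zone Q| = 12 + 18 − 8 = 22.00.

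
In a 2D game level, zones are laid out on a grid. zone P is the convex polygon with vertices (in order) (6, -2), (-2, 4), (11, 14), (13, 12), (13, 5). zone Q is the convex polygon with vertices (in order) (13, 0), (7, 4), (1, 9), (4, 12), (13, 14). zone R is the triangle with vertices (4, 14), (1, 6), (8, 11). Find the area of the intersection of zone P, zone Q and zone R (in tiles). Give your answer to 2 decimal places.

2.70

The intersection is the polygon with vertices (2.68,7.6), (7.544,11.342), (8,11), (2.938,7.385).
By the shoelace formula its area is 2.70.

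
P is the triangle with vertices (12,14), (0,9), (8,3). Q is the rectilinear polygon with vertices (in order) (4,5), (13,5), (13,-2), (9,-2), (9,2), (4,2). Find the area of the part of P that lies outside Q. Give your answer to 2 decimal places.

|P| = 56, |P∩Q| = 3.3939.
|P ∖ Q| = |P| − |P∩Q| = 56 − 3.3939 = 52.61.

52.61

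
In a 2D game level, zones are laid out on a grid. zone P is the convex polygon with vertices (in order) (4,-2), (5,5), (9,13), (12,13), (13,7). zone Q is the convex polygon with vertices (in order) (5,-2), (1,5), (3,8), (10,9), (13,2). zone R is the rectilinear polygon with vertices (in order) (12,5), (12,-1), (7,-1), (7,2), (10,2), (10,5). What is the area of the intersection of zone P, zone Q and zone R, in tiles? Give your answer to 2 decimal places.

1.00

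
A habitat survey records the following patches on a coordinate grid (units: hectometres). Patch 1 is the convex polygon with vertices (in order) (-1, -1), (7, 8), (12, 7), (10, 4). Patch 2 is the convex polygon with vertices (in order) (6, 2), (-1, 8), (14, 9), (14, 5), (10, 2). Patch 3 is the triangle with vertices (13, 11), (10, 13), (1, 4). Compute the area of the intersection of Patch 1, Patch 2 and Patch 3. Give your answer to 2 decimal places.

0.39

The intersection is the polygon with vertices (7.638,7.872), (6.077,6.962), (7,8).
By the shoelace formula its area is 0.39.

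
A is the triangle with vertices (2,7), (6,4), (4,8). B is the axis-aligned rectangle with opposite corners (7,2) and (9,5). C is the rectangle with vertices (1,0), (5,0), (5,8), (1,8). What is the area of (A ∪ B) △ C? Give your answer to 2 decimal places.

34.25

|A ∪ B| = 11.
|(A ∪ B) ∩ C| = 4.375.
|(A ∪ B) △ C| = 11 + 32 − 8.75 = 34.25.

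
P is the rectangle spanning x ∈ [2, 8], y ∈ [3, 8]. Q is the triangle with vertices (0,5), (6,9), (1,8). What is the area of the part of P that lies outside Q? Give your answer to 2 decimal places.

|P| = 30, |P∩Q| = 2.0833.
|P ∖ Q| = |P| − |P∩Q| = 30 − 2.0833 = 27.92.

27.92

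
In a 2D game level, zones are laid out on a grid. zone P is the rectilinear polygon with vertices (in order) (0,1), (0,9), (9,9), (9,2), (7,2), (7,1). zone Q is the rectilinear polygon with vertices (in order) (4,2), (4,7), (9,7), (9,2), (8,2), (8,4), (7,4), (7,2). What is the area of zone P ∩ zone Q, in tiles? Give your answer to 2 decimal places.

23.00

The intersection is the polygon with vertices (9,2), (8,2), (8,4), (7,4), (7,2), (4,2), (4,7), (9,7).
By the shoelace formula its area is 23.00.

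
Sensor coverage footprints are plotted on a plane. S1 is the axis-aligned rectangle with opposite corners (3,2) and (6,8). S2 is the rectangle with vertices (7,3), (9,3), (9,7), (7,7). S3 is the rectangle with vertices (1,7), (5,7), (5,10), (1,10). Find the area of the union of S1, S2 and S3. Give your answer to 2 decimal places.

36.00

By inclusion–exclusion:
Individual areas: |S1| = 18, |S2| = 8, |S3| = 12.
|S1∩S2| = 0 (no overlap).
|S1∩S3|: x∈[3,5], y∈[7,8] → 2·1 = 2.
|S2∩S3| = 0 (no overlap).
|S1∩S2∩S3| = 0.
|S1 ∪ S2 ∪ S3| = 38 − 2 + 0 = 36.00.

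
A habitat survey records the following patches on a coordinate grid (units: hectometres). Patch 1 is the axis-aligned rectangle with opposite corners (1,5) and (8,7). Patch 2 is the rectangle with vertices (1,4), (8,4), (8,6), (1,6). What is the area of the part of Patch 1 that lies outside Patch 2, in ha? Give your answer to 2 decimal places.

|Patch 1∩Patch 2|: x∈[1,8], y∈[5,6] → 7·1 = 7.
|Patch 1| = 14.
|Patch 1 ∖ Patch 2| = |Patch 1| − |Patch 1∩Patch 2| = 14 − 7 = 7.00.

7.00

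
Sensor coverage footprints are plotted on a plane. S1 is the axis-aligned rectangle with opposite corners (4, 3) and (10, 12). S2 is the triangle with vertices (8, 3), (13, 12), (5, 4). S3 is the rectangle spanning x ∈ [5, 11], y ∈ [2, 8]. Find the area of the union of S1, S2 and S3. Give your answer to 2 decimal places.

68.06

By inclusion–exclusion:
Individual areas: |S1| = 54, |S2| = 16, |S3| = 36.
|S1∩S2| = 12.4.
|S1∩S3|: x∈[5,10], y∈[3,8] → 5·5 = 25.
|S2∩S3| = 12.4444.
|S1∩S2∩S3| = 11.9.
|S1 ∪ S2 ∪ S3| = 106 − 49.8444 + 11.9 = 68.06.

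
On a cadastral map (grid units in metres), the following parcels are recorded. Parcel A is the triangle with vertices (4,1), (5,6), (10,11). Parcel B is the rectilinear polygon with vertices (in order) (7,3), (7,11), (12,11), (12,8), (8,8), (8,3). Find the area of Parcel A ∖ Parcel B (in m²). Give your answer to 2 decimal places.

|Parcel A| = 10, |Parcel A∩Parcel B| = 2.9667.
|Parcel A ∖ Parcel B| = |Parcel A| − |Parcel A∩Parcel B| = 10 − 2.9667 = 7.03.

7.03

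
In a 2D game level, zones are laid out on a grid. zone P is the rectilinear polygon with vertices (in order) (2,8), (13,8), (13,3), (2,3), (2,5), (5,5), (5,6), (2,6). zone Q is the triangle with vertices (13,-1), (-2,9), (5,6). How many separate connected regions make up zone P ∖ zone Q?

zone P ∖ zone Q splits into 3 disjoint pieces (area 38.9286, area 7, area 0.0833).

3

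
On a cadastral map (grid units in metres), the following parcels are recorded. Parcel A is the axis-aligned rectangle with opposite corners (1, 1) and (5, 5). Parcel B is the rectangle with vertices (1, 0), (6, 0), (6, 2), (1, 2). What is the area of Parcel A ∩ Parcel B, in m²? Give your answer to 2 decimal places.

4.00

|Parcel A∩Parcel B|: x∈[1,5], y∈[1,2] → 4·1 = 4.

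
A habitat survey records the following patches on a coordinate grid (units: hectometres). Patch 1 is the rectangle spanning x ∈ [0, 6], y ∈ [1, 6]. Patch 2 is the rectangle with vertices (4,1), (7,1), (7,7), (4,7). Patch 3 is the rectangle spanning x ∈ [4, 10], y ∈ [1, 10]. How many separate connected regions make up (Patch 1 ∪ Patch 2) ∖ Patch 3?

1

(Patch 1 ∪ Patch 2) ∖ Patch 3 is a single connected region.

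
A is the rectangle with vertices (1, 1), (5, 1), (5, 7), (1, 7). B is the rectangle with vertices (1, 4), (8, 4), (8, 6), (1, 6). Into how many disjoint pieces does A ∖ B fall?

A ∖ B splits into 2 disjoint pieces (area 12, area 4).

2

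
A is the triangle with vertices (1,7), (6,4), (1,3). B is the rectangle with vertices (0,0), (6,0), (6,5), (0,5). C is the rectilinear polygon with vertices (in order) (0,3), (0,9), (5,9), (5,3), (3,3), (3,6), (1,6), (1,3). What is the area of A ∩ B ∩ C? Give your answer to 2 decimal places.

2.67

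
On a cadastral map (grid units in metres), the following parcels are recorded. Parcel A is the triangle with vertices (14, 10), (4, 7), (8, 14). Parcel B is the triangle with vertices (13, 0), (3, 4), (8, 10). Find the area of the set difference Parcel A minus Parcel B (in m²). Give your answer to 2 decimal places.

|Parcel A| = 29, |Parcel A∩Parcel B| = 2.5043.
|Parcel A ∖ Parcel B| = |Parcel A| − |Parcel A∩Parcel B| = 29 − 2.5043 = 26.50.

26.50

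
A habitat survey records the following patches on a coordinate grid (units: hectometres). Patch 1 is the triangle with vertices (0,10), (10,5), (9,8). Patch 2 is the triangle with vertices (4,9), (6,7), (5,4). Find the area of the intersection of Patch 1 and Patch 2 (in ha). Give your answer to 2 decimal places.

The intersection is the polygon with vertices (4.222,7.889), (4,9), (6,7).
By the shoelace formula its area is 0.89.

0.89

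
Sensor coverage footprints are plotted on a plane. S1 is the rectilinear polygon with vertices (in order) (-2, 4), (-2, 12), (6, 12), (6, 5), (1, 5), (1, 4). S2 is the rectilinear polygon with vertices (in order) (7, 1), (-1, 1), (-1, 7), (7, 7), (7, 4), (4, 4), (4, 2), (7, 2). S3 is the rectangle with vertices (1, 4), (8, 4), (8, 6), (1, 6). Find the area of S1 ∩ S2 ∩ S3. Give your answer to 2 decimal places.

5.00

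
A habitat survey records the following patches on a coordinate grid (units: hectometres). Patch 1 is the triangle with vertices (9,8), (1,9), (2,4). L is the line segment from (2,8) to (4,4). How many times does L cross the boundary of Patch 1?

The segment meets the boundary at (3.556,4.889).

1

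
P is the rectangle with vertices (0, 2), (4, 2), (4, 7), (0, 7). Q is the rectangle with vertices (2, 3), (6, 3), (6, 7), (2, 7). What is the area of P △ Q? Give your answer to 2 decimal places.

|P∩Q|: x∈[2,4], y∈[3,7] → 2·4 = 8.
|P △ Q| = |P| + |Q| − 2·|P∩Q| = 20 + 16 − 16 = 20.00.

20.00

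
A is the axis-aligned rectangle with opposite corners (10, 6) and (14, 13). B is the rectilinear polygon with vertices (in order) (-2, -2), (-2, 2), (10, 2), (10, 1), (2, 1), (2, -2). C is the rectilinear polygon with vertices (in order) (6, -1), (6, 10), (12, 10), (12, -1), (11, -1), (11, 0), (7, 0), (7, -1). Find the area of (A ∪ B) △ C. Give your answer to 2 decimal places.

90.00

|A ∪ B| = 52.
|(A ∪ B) ∩ C| = 12.
|(A ∪ B) △ C| = 52 + 62 − 24 = 90.00.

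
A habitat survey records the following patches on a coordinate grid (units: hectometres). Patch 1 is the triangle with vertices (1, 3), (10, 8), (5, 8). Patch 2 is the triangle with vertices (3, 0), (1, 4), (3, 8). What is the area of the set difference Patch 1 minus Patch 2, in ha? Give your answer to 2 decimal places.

11.15

|Patch 1| = 12.5, |Patch 1∩Patch 2| = 1.3471.
|Patch 1 ∖ Patch 2| = |Patch 1| − |Patch 1∩Patch 2| = 12.5 − 1.3471 = 11.15.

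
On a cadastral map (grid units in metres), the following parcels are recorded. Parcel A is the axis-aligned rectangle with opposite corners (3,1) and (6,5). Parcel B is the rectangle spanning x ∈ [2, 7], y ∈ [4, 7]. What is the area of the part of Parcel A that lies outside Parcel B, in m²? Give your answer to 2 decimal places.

|Parcel A∩Parcel B|: x∈[3,6], y∈[4,5] → 3·1 = 3.
|Parcel A| = 12.
|Parcel A ∖ Parcel B| = |Parcel A| − |Parcel A∩Parcel B| = 12 − 3 = 9.00.

9.00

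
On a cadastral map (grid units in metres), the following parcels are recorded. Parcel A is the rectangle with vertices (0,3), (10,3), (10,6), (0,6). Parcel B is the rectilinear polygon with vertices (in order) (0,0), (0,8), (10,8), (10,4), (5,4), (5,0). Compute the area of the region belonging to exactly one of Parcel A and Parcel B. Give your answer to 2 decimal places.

|Parcel A| = 30, |Parcel B| = 60, |Parcel A∩Parcel B| = 25.
|Parcel A △ Parcel B| = |Parcel A| + |Parcel B| − 2·|Parcel A∩Parcel B| = 30 + 60 − 50 = 40.00.

40.00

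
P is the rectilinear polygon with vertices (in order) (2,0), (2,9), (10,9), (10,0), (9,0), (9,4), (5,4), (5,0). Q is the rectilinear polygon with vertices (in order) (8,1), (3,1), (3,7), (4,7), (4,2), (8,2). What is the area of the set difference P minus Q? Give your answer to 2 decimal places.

49.00

|P| = 56, |P∩Q| = 7.
|P ∖ Q| = |P| − |P∩Q| = 56 − 7 = 49.00.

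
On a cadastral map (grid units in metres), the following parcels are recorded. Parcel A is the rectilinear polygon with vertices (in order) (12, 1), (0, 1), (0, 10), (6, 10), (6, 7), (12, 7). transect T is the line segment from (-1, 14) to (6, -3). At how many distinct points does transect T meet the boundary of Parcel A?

2

The segment meets the boundary at (4.353,1), (0.647,10).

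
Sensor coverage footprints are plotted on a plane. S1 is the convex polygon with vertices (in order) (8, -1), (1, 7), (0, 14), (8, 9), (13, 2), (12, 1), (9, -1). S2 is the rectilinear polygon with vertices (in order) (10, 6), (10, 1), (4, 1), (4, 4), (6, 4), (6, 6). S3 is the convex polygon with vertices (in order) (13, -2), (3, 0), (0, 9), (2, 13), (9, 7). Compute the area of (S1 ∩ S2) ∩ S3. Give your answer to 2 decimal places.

The region (S1 ∩ S2) ∩ S3 is the polygon with vertices (4,4), (6,4), (6,6), (9.444,6), (10,4.75), (10,1), (6.25,1), (4,3.571).
By the shoelace formula its area is 22.76.

22.76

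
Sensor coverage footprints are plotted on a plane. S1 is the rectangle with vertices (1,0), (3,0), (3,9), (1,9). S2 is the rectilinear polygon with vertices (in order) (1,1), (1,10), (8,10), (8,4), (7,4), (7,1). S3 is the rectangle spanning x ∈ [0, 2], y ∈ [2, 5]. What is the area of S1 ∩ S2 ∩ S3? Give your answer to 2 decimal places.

The intersection is the polygon with vertices (1,5), (2,5), (2,2), (1,2).
By the shoelace formula its area is 3.00.

3.00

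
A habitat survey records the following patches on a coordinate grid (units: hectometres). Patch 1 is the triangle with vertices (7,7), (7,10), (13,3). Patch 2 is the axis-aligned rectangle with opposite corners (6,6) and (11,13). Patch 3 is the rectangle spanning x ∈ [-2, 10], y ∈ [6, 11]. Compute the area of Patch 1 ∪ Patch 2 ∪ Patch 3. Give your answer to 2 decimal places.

By inclusion–exclusion:
Individual areas: |Patch 1| = 9, |Patch 2| = 35, |Patch 3| = 60.
|Patch 1∩Patch 2| = 6.1071.
|Patch 1∩Patch 3| = 6.
|Patch 2∩Patch 3|: x∈[6,10], y∈[6,11] → 4·5 = 20.
|Patch 1∩Patch 2∩Patch 3| = 6.
|Patch 1 ∪ Patch 2 ∪ Patch 3| = 104 − 32.1071 + 6 = 77.89.

77.89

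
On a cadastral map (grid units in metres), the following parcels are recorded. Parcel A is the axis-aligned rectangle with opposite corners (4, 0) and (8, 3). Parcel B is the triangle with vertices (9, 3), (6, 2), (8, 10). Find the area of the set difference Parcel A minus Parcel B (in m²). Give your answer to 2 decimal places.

|Parcel A| = 12, |Parcel A∩Parcel B| = 1.2083.
|Parcel A ∖ Parcel B| = |Parcel A| − |Parcel A∩Parcel B| = 12 − 1.2083 = 10.79.

10.79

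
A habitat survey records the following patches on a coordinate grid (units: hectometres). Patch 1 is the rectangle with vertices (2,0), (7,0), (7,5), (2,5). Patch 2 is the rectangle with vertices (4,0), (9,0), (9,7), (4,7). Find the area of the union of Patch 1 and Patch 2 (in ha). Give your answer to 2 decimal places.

By inclusion–exclusion:
Individual areas: |Patch 1| = 25, |Patch 2| = 35.
|Patch 1∩Patch 2|: x∈[4,7], y∈[0,5] → 3·5 = 15.
|Patch 1 ∪ Patch 2| = 60 − 15 = 45.00.

45.00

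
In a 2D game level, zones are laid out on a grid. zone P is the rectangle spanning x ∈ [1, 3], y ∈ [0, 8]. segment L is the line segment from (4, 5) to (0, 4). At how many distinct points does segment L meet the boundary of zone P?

The segment meets the boundary at (1,4.25), (3,4.75).

2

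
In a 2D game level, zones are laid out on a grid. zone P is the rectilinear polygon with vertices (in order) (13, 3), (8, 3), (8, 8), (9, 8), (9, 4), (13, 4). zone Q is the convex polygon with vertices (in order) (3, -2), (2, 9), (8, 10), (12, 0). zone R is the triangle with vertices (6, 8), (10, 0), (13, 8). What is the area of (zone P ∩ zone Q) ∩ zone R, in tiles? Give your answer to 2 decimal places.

The region (zone P ∩ zone Q) ∩ zone R is the polygon with vertices (8,8), (8.8,8), (9,7.5), (9,4), (10.4,4), (10.8,3), (8.5,3), (8,4).
By the shoelace formula its area is 6.30.

6.30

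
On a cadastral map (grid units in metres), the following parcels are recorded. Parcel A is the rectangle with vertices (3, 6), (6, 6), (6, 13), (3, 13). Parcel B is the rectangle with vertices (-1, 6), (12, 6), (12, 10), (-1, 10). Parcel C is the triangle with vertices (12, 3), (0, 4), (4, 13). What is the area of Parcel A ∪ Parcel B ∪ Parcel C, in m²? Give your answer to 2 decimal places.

86.74

By inclusion–exclusion:
Individual areas: |Parcel A| = 21, |Parcel B| = 52, |Parcel C| = 56.
|Parcel A∩Parcel B|: x∈[3,6], y∈[6,10] → 3·4 = 12.
|Parcel A∩Parcel C| = 17.375.
|Parcel B∩Parcel C| = 24.8889.
|Parcel A∩Parcel B∩Parcel C| = 12.
|Parcel A ∪ Parcel B ∪ Parcel C| = 129 − 54.2639 + 12 = 86.74.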